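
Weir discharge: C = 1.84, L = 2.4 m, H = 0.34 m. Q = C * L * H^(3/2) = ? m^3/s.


Q = C * L * H^(3/2) = 1.84 * 2.4 * 0.34^1.5 = 1.84 * 2.4 * 0.198252

0.8755 m^3/s


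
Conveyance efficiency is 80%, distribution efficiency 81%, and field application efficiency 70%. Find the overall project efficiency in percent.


Ec = 0.8, Eb = 0.81, Ea = 0.7
E = 0.8 * 0.81 * 0.7 * 100 = 45.3600%

45.3600 %


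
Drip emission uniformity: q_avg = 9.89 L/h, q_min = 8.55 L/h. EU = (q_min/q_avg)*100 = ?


EU = (q_min/q_avg)*100 = (8.55/9.89)*100 = 86.4510%

86.4510 %


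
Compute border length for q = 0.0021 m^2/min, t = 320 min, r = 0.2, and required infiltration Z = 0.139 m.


L = q*t/((1+r)*Z)
L = 0.0021*320/((1+0.2)*0.139)
L = 0.672/0.1668

4.0288 m


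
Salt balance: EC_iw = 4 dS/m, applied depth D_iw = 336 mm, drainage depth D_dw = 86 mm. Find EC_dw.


EC_dw = EC_iw * D_iw / D_dw
EC_dw = 4 * 336 / 86
EC_dw = 1344 / 86

15.6279 dS/m


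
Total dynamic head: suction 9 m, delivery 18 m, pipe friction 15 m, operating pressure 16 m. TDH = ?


TDH = Hs + Hd + hf + Hp = 9 + 18 + 15 + 16 = 58

58 m


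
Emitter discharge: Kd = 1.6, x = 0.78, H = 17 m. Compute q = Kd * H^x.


q = Kd * H^x = 1.6 * 17^0.78 = 1.6 * 9.114863

14.5838 L/h


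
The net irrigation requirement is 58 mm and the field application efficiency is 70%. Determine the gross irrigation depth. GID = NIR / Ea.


Ea = 70% = 0.7
GID = NIR / Ea = 58 / 0.7 = 82.8571 mm

82.8571 mm


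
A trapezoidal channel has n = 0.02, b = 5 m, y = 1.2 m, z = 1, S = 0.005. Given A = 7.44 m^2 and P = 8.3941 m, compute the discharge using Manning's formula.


R = A/P = 7.44/8.3941 = 0.886337
Q = (1/0.02) * 7.44 * 0.886337^(2/3) * 0.005^0.5

24.2713 m^3/s


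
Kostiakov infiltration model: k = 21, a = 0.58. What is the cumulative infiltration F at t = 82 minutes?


F = k * t^a = 21 * 82^0.58
F = 21 * 12.882852

270.5399 mm


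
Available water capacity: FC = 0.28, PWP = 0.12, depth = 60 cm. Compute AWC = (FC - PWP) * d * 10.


AWC = (FC - PWP) * d * 10
AWC = (0.28 - 0.12) * 60 * 10
AWC = 0.1600 * 60 * 10

96.0000 mm


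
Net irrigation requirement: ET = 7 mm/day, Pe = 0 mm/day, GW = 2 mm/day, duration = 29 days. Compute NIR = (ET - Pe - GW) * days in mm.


Daily deficit = ET - Pe - GW = 7 - 0 - 2 = 5 mm/day
NIR = 5 * 29 = 145 mm

145.0000 mm


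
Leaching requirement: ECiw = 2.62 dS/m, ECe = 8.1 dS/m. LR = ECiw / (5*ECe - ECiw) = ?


LR = ECiw / (5*ECe - ECiw)
LR = 2.62 / (5*8.1 - 2.62)
LR = 2.62 / 37.8800

0.0692


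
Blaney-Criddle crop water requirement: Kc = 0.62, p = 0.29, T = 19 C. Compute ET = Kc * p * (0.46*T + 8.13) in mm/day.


ET = Kc * p * (0.46*T + 8.13)
ET = 0.62 * 0.29 * (0.46*19 + 8.13)
ET = 0.62 * 0.29 * 16.8700

3.0332 mm/day


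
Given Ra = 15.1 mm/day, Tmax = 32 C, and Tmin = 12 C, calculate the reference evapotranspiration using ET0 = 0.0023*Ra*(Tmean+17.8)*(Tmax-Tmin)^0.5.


Tmean = (Tmax + Tmin)/2 = (32 + 12)/2 = 22.0
ET0 = 0.0023 * 15.1 * (22.0 + 17.8) * sqrt(32 - 12)
ET0 = 0.0023 * 15.1 * 39.8 * 4.472136

6.1816 mm/day


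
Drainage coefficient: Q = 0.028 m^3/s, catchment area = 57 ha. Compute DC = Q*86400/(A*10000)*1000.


DC = Q * 86400 / (A * 10000) * 1000
DC = 0.028 * 86400 / (57 * 10000) * 1000
DC = 2419200.0000 / 570000

4.2442 mm/day


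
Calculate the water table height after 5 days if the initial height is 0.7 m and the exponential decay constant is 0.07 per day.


m = m0 * exp(-k*t)
m = 0.7 * exp(-0.07 * 5)
m = 0.7 * exp(-0.3500)

0.4933 m


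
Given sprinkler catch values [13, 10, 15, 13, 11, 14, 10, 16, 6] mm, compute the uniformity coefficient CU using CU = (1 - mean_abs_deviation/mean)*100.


mean = 12.000000 mm
MAD = 2.444444 mm
CU = (1 - 2.444444/12.000000)*100

79.6296 %


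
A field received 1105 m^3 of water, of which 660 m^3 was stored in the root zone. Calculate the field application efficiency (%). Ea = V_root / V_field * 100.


Ea = V_root / V_field * 100 = 660 / 1105 * 100 = 59.7285%

59.7285 %


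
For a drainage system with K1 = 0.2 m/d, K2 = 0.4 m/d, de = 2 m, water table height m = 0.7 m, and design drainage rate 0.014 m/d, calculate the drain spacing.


S^2 = 8*K2*de*m/q + 4*K1*m^2/q
S^2 = 8*0.4*2*0.7/0.014 + 4*0.2*0.7^2/0.014
S = sqrt(348.0000)

18.6548 m


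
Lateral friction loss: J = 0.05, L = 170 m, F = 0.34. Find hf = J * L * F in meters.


hf = J * L * F = 0.05 * 170 * 0.34 = 2.8900 m

2.8900 m


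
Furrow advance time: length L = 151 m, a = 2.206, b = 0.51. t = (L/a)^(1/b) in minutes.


t = (L/a)^(1/b)
t = (151/2.206)^(1/0.51)
t = 68.449683^(1/0.51)

3969.7900 min


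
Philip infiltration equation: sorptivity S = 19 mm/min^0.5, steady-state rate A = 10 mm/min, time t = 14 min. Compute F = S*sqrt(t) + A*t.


F = S*sqrt(t) + A*t
F = 19*sqrt(14) + 10*14
F = 19*3.741657 + 140

211.0915 mm


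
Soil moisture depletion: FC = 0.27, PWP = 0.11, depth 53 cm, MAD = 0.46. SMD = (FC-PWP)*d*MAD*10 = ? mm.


SMD = (FC - PWP) * d * MAD * 10
SMD = (0.27 - 0.11) * 53 * 0.46 * 10
SMD = 0.1600 * 53 * 0.46 * 10

39.0080 mm


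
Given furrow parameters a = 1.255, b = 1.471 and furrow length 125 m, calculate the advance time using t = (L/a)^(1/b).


t = (L/a)^(1/b)
t = (125/1.255)^(1/1.471)
t = 99.601594^(1/1.471)

22.8266 min


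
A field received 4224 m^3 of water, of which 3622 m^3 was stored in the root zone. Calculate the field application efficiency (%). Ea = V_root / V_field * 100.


Ea = V_root / V_field * 100 = 3622 / 4224 * 100 = 85.7481%

85.7481 %


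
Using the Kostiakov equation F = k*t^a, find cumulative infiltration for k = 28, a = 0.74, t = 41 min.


F = k * t^a = 28 * 41^0.74
F = 28 * 15.612054

437.1375 mm


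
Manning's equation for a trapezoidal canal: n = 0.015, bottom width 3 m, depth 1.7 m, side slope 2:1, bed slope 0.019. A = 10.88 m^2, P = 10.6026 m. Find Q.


R = A/P = 10.88/10.6026 = 1.026163
Q = (1/0.015) * 10.88 * 1.026163^(2/3) * 0.019^0.5

101.7166 m^3/s


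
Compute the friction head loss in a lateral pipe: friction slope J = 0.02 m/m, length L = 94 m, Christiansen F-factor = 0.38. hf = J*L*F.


hf = J * L * F = 0.02 * 94 * 0.38 = 0.7144 m

0.7144 m


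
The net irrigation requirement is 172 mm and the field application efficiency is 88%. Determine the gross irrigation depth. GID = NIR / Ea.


Ea = 88% = 0.88
GID = NIR / Ea = 172 / 0.88 = 195.4545 mm

195.4545 mm


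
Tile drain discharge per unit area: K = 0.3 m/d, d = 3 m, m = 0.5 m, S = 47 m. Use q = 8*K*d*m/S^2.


q = 8*K*d*m/S^2
q = 8*0.3*3*0.5/47^2
q = 3.6000 / 2209

0.0016 m/d


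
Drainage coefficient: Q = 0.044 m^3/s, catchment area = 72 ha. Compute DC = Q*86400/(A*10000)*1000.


DC = Q * 86400 / (A * 10000) * 1000
DC = 0.044 * 86400 / (72 * 10000) * 1000
DC = 3801600.0000 / 720000

5.2800 mm/day


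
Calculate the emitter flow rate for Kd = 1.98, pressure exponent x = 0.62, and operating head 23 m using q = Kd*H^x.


q = Kd * H^x = 1.98 * 23^0.62 = 1.98 * 6.986687

13.8336 L/h


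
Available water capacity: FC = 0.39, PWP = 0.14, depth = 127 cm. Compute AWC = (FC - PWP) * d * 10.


AWC = (FC - PWP) * d * 10
AWC = (0.39 - 0.14) * 127 * 10
AWC = 0.2500 * 127 * 10

317.5000 mm


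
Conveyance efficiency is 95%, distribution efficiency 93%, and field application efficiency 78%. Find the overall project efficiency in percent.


Ec = 0.95, Eb = 0.93, Ea = 0.78
E = 0.95 * 0.93 * 0.78 * 100 = 68.9130%

68.9130 %


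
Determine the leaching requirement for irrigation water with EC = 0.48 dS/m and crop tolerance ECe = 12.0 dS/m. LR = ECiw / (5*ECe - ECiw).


LR = ECiw / (5*ECe - ECiw)
LR = 0.48 / (5*12.0 - 0.48)
LR = 0.48 / 59.5200

0.0081


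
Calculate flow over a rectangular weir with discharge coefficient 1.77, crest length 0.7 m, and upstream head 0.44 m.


Q = C * L * H^(3/2) = 1.77 * 0.7 * 0.44^1.5 = 1.77 * 0.7 * 0.291863

0.3616 m^3/s


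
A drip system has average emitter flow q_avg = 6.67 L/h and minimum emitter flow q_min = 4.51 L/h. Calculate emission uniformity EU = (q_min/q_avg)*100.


EU = (q_min/q_avg)*100 = (4.51/6.67)*100 = 67.6162%

67.6162 %


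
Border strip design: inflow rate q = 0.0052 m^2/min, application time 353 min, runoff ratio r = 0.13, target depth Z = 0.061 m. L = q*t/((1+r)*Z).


L = q*t/((1+r)*Z)
L = 0.0052*353/((1+0.13)*0.061)
L = 1.8356/0.06893

26.6299 m


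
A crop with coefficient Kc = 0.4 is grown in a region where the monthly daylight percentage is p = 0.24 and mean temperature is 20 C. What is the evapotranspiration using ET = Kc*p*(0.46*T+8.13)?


ET = Kc * p * (0.46*T + 8.13)
ET = 0.4 * 0.24 * (0.46*20 + 8.13)
ET = 0.4 * 0.24 * 17.3300

1.6637 mm/day


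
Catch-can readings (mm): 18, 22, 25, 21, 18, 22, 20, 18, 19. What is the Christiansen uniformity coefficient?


mean = 20.333333 mm
MAD = 1.925926 mm
CU = (1 - 1.925926/20.333333)*100

90.5282 %


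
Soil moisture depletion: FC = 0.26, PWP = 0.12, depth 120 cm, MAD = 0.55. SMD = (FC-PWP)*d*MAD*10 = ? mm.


SMD = (FC - PWP) * d * MAD * 10
SMD = (0.26 - 0.12) * 120 * 0.55 * 10
SMD = 0.1400 * 120 * 0.55 * 10

92.4000 mm


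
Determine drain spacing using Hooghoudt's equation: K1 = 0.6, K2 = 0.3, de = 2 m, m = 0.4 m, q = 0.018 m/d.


S^2 = 8*K2*de*m/q + 4*K1*m^2/q
S^2 = 8*0.3*2*0.4/0.018 + 4*0.6*0.4^2/0.018
S = sqrt(128.0000)

11.3137 m


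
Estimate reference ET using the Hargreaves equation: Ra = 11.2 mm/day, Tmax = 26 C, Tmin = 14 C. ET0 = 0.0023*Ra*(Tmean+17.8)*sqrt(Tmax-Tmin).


Tmean = (Tmax + Tmin)/2 = (26 + 14)/2 = 20.0
ET0 = 0.0023 * 11.2 * (20.0 + 17.8) * sqrt(26 - 14)
ET0 = 0.0023 * 11.2 * 37.8 * 3.464102

3.3731 mm/day


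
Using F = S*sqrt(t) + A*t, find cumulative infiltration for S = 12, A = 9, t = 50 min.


F = S*sqrt(t) + A*t
F = 12*sqrt(50) + 9*50
F = 12*7.071068 + 450

534.8528 mm


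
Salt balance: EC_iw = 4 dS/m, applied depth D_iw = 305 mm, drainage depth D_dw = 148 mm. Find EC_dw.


EC_dw = EC_iw * D_iw / D_dw
EC_dw = 4 * 305 / 148
EC_dw = 1220 / 148

8.2432 dS/m


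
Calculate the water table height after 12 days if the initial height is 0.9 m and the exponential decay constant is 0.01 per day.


m = m0 * exp(-k*t)
m = 0.9 * exp(-0.01 * 12)
m = 0.9 * exp(-0.1200)

0.7982 m


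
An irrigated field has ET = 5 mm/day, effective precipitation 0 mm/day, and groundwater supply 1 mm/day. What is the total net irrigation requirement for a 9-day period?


Daily deficit = ET - Pe - GW = 5 - 0 - 1 = 4 mm/day
NIR = 4 * 9 = 36 mm

36.0000 mm


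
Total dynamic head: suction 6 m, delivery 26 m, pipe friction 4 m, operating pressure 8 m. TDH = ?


TDH = Hs + Hd + hf + Hp = 6 + 26 + 4 + 8 = 44

44 m


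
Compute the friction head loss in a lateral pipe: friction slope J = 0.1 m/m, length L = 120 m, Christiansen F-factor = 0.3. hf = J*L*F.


hf = J * L * F = 0.1 * 120 * 0.3 = 3.6000 m

3.6000 m


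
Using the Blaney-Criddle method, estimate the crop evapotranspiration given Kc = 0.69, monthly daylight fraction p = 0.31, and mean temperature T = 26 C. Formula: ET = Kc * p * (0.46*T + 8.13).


ET = Kc * p * (0.46*T + 8.13)
ET = 0.69 * 0.31 * (0.46*26 + 8.13)
ET = 0.69 * 0.31 * 20.0900

4.2973 mm/day


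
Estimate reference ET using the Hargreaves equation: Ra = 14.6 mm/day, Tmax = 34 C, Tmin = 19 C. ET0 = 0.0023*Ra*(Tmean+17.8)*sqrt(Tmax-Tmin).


Tmean = (Tmax + Tmin)/2 = (34 + 19)/2 = 26.5
ET0 = 0.0023 * 14.6 * (26.5 + 17.8) * sqrt(34 - 19)
ET0 = 0.0023 * 14.6 * 44.3 * 3.872983

5.7614 mm/day


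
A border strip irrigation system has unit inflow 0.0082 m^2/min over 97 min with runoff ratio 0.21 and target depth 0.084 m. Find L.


L = q*t/((1+r)*Z)
L = 0.0082*97/((1+0.21)*0.084)
L = 0.7954/0.10164

7.8257 m


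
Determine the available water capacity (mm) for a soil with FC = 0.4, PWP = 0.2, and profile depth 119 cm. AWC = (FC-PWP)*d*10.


AWC = (FC - PWP) * d * 10
AWC = (0.4 - 0.2) * 119 * 10
AWC = 0.2000 * 119 * 10

238.0000 mm


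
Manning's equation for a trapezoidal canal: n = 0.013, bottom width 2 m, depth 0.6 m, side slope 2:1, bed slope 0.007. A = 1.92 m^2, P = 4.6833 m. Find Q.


R = A/P = 1.92/4.6833 = 0.409967
Q = (1/0.013) * 1.92 * 0.409967^(2/3) * 0.007^0.5

6.8193 m^3/s


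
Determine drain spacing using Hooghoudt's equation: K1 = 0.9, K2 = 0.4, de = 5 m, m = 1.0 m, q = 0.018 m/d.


S^2 = 8*K2*de*m/q + 4*K1*m^2/q
S^2 = 8*0.4*5*1.0/0.018 + 4*0.9*1.0^2/0.018
S = sqrt(1088.8889)

32.9983 m


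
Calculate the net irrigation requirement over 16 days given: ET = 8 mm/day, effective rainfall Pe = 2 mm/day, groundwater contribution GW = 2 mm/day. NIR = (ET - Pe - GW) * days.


Daily deficit = ET - Pe - GW = 8 - 2 - 2 = 4 mm/day
NIR = 4 * 16 = 64 mm

64.0000 mm


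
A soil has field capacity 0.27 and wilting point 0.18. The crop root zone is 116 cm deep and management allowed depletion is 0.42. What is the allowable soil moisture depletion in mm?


SMD = (FC - PWP) * d * MAD * 10
SMD = (0.27 - 0.18) * 116 * 0.42 * 10
SMD = 0.0900 * 116 * 0.42 * 10

43.8480 mm


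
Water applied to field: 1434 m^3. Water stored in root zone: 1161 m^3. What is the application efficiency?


Ea = V_root / V_field * 100 = 1161 / 1434 * 100 = 80.9623%

80.9623 %


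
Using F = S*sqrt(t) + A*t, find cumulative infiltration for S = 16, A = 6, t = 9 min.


F = S*sqrt(t) + A*t
F = 16*sqrt(9) + 6*9
F = 16*3.000000 + 54

102.0000 mm


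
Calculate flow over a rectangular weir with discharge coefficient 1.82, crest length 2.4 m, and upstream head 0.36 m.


Q = C * L * H^(3/2) = 1.82 * 2.4 * 0.36^1.5 = 1.82 * 2.4 * 0.216000

0.9435 m^3/s


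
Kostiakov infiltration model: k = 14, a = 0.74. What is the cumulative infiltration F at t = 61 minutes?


F = k * t^a = 14 * 61^0.74
F = 14 * 20.948073

293.2730 mm


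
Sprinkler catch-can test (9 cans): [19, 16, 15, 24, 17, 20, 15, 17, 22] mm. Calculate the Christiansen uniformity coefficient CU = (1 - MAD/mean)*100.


mean = 18.333333 mm
MAD = 2.592593 mm
CU = (1 - 2.592593/18.333333)*100

85.8586 %


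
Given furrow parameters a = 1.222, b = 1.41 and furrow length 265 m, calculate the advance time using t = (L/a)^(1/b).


t = (L/a)^(1/b)
t = (265/1.222)^(1/1.41)
t = 216.857610^(1/1.41)

45.3797 min


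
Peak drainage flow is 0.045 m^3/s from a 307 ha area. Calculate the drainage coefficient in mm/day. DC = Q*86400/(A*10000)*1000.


DC = Q * 86400 / (A * 10000) * 1000
DC = 0.045 * 86400 / (307 * 10000) * 1000
DC = 3888000.0000 / 3070000

1.2664 mm/day


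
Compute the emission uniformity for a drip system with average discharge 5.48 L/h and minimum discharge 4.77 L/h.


EU = (q_min/q_avg)*100 = (4.77/5.48)*100 = 87.0438%

87.0438 %


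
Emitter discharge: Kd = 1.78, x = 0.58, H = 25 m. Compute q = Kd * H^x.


q = Kd * H^x = 1.78 * 25^0.58 = 1.78 * 6.468524

11.5140 L/h


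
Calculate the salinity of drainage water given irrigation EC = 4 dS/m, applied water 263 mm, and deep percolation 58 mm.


EC_dw = EC_iw * D_iw / D_dw
EC_dw = 4 * 263 / 58
EC_dw = 1052 / 58

18.1379 dS/m


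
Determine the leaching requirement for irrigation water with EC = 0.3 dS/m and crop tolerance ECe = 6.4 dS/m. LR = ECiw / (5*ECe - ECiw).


LR = ECiw / (5*ECe - ECiw)
LR = 0.3 / (5*6.4 - 0.3)
LR = 0.3 / 31.7000

0.0095


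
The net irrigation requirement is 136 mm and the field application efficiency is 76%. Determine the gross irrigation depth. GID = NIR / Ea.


Ea = 76% = 0.76
GID = NIR / Ea = 136 / 0.76 = 178.9474 mm

178.9474 mm


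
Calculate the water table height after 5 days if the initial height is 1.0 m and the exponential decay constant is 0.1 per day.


m = m0 * exp(-k*t)
m = 1.0 * exp(-0.1 * 5)
m = 1.0 * exp(-0.5000)

0.6065 m


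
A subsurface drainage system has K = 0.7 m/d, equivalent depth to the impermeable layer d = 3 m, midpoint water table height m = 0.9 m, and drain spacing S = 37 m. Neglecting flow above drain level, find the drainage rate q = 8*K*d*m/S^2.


q = 8*K*d*m/S^2
q = 8*0.7*3*0.9/37^2
q = 15.1200 / 1369

0.0110 m/d


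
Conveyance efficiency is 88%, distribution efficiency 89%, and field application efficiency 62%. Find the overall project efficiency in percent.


Ec = 0.88, Eb = 0.89, Ea = 0.62
E = 0.88 * 0.89 * 0.62 * 100 = 48.5584%

48.5584 %


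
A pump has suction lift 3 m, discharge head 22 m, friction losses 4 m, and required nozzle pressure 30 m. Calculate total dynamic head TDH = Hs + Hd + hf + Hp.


TDH = Hs + Hd + hf + Hp = 3 + 22 + 4 + 30 = 59

59 m


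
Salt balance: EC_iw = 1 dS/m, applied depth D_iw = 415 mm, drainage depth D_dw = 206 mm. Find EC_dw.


EC_dw = EC_iw * D_iw / D_dw
EC_dw = 1 * 415 / 206
EC_dw = 415 / 206

2.0146 dS/m


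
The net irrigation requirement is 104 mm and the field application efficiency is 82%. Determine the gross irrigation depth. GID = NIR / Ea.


Ea = 82% = 0.82
GID = NIR / Ea = 104 / 0.82 = 126.8293 mm

126.8293 mm


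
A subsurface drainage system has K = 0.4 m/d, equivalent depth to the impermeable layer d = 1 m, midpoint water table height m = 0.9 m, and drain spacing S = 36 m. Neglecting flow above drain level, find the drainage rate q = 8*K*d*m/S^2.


q = 8*K*d*m/S^2
q = 8*0.4*1*0.9/36^2
q = 2.8800 / 1296

0.0022 m/d


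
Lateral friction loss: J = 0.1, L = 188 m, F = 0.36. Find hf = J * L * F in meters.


hf = J * L * F = 0.1 * 188 * 0.36 = 6.7680 m

6.7680 m


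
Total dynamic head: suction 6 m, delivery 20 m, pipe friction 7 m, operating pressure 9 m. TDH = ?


TDH = Hs + Hd + hf + Hp = 6 + 20 + 7 + 9 = 42

42 m


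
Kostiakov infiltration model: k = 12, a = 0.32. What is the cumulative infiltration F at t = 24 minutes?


F = k * t^a = 12 * 24^0.32
F = 12 * 2.764825

33.1779 mm


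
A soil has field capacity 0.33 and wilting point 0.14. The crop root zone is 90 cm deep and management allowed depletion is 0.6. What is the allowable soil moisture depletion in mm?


SMD = (FC - PWP) * d * MAD * 10
SMD = (0.33 - 0.14) * 90 * 0.6 * 10
SMD = 0.1900 * 90 * 0.6 * 10

102.6000 mm


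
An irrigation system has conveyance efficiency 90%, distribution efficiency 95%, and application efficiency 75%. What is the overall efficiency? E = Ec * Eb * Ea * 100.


Ec = 0.9, Eb = 0.95, Ea = 0.75
E = 0.9 * 0.95 * 0.75 * 100 = 64.1250%

64.1250 %


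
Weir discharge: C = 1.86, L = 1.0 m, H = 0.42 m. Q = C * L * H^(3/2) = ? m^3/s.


Q = C * L * H^(3/2) = 1.86 * 1.0 * 0.42^1.5 = 1.86 * 1.0 * 0.272191

0.5063 m^3/s


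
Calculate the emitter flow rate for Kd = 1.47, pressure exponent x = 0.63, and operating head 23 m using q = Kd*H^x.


q = Kd * H^x = 1.47 * 23^0.63 = 1.47 * 7.209224

10.5976 L/h


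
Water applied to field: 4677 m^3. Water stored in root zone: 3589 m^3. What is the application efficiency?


Ea = V_root / V_field * 100 = 3589 / 4677 * 100 = 76.7372%

76.7372 %


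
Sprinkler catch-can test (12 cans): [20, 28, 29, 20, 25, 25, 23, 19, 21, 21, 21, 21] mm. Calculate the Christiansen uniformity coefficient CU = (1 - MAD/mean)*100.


mean = 22.750000 mm
MAD = 2.708333 mm
CU = (1 - 2.708333/22.750000)*100

88.0952 %


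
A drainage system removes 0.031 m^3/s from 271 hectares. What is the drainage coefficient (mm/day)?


DC = Q * 86400 / (A * 10000) * 1000
DC = 0.031 * 86400 / (271 * 10000) * 1000
DC = 2678400.0000 / 2710000

0.9883 mm/day


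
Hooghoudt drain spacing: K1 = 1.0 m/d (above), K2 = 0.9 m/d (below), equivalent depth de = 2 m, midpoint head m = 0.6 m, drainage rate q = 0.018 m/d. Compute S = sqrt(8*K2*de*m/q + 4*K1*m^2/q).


S^2 = 8*K2*de*m/q + 4*K1*m^2/q
S^2 = 8*0.9*2*0.6/0.018 + 4*1.0*0.6^2/0.018
S = sqrt(560.0000)

23.6643 m


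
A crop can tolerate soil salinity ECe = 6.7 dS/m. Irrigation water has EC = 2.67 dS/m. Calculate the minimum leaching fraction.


LR = ECiw / (5*ECe - ECiw)
LR = 2.67 / (5*6.7 - 2.67)
LR = 2.67 / 30.8300

0.0866


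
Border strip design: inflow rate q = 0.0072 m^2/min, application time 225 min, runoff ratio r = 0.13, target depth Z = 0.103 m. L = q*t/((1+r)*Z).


L = q*t/((1+r)*Z)
L = 0.0072*225/((1+0.13)*0.103)
L = 1.62/0.11639

13.9187 m


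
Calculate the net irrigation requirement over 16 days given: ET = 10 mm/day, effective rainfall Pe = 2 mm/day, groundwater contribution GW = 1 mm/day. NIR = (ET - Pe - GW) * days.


Daily deficit = ET - Pe - GW = 10 - 2 - 1 = 7 mm/day
NIR = 7 * 16 = 112 mm

112.0000 mm


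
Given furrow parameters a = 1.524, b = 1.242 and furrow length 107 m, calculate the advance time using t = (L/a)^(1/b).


t = (L/a)^(1/b)
t = (107/1.524)^(1/1.242)
t = 70.209974^(1/1.242)

30.6643 min


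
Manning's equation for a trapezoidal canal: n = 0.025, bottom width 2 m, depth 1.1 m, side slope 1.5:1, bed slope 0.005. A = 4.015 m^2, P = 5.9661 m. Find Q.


R = A/P = 4.015/5.9661 = 0.672969
Q = (1/0.025) * 4.015 * 0.672969^(2/3) * 0.005^0.5

8.7209 m^3/s


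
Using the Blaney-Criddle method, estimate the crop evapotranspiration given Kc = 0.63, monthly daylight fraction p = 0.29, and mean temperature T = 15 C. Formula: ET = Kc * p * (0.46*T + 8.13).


ET = Kc * p * (0.46*T + 8.13)
ET = 0.63 * 0.29 * (0.46*15 + 8.13)
ET = 0.63 * 0.29 * 15.0300

2.7460 mm/day


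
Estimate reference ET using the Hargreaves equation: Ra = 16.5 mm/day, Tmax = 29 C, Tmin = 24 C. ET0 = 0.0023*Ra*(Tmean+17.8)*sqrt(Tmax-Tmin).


Tmean = (Tmax + Tmin)/2 = (29 + 24)/2 = 26.5
ET0 = 0.0023 * 16.5 * (26.5 + 17.8) * sqrt(29 - 24)
ET0 = 0.0023 * 16.5 * 44.3 * 2.236068

3.7592 mm/day


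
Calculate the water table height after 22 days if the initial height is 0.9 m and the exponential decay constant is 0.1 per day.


m = m0 * exp(-k*t)
m = 0.9 * exp(-0.1 * 22)
m = 0.9 * exp(-2.2000)

0.0997 m


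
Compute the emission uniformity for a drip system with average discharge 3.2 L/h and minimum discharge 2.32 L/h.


EU = (q_min/q_avg)*100 = (2.32/3.2)*100 = 72.5000%

72.5000 %


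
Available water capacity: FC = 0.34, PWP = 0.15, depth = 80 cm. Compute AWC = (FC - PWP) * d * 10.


AWC = (FC - PWP) * d * 10
AWC = (0.34 - 0.15) * 80 * 10
AWC = 0.1900 * 80 * 10

152.0000 mm


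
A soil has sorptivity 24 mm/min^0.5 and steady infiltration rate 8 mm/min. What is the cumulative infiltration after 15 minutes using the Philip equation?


F = S*sqrt(t) + A*t
F = 24*sqrt(15) + 8*15
F = 24*3.872983 + 120

212.9516 mm


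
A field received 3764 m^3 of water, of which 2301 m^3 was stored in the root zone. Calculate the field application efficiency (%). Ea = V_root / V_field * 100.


Ea = V_root / V_field * 100 = 2301 / 3764 * 100 = 61.1318%

61.1318 %


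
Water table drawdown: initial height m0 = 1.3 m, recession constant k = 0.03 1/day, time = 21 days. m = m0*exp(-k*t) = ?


m = m0 * exp(-k*t)
m = 1.3 * exp(-0.03 * 21)
m = 1.3 * exp(-0.6300)

0.6924 m


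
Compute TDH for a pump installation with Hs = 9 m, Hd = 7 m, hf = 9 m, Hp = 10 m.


TDH = Hs + Hd + hf + Hp = 9 + 7 + 9 + 10 = 35

35 m


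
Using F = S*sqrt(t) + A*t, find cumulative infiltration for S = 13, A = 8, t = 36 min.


F = S*sqrt(t) + A*t
F = 13*sqrt(36) + 8*36
F = 13*6.000000 + 288

366.0000 mm


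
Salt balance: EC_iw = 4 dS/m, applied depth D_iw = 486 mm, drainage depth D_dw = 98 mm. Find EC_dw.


EC_dw = EC_iw * D_iw / D_dw
EC_dw = 4 * 486 / 98
EC_dw = 1944 / 98

19.8367 dS/m


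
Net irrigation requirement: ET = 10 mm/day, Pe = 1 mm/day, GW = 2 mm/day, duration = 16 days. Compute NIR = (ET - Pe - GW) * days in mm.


Daily deficit = ET - Pe - GW = 10 - 1 - 2 = 7 mm/day
NIR = 7 * 16 = 112 mm

112.0000 mm


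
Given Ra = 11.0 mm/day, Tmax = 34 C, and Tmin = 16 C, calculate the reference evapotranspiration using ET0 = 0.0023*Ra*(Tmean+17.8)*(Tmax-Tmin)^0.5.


Tmean = (Tmax + Tmin)/2 = (34 + 16)/2 = 25.0
ET0 = 0.0023 * 11.0 * (25.0 + 17.8) * sqrt(34 - 16)
ET0 = 0.0023 * 11.0 * 42.8 * 4.242641

4.5941 mm/day


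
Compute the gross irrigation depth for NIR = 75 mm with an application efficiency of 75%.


Ea = 75% = 0.75
GID = NIR / Ea = 75 / 0.75 = 100.0000 mm

100.0000 mm


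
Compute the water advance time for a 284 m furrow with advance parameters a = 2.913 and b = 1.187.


t = (L/a)^(1/b)
t = (284/2.913)^(1/1.187)
t = 97.493992^(1/1.187)

47.3843 min


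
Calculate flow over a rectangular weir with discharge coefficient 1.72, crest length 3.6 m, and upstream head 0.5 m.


Q = C * L * H^(3/2) = 1.72 * 3.6 * 0.5^1.5 = 1.72 * 3.6 * 0.353553

2.1892 m^3/s


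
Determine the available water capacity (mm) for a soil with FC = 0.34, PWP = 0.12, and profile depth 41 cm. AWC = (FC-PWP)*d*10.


AWC = (FC - PWP) * d * 10
AWC = (0.34 - 0.12) * 41 * 10
AWC = 0.2200 * 41 * 10

90.2000 mm


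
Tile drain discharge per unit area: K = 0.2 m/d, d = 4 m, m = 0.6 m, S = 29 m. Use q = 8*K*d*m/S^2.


q = 8*K*d*m/S^2
q = 8*0.2*4*0.6/29^2
q = 3.8400 / 841

0.0046 m/d


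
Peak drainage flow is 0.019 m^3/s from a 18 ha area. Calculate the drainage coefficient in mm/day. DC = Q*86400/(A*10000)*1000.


DC = Q * 86400 / (A * 10000) * 1000
DC = 0.019 * 86400 / (18 * 10000) * 1000
DC = 1641600.0000 / 180000

9.1200 mm/day


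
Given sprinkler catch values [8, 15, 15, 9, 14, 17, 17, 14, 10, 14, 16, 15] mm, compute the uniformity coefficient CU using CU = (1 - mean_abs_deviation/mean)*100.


mean = 13.666667 mm
MAD = 2.333333 mm
CU = (1 - 2.333333/13.666667)*100

82.9268 %


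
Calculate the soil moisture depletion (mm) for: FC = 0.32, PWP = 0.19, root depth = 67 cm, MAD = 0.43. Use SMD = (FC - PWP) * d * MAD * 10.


SMD = (FC - PWP) * d * MAD * 10
SMD = (0.32 - 0.19) * 67 * 0.43 * 10
SMD = 0.1300 * 67 * 0.43 * 10

37.4530 mm


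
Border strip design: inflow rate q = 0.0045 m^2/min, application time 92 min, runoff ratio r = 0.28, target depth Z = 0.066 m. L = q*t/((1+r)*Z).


L = q*t/((1+r)*Z)
L = 0.0045*92/((1+0.28)*0.066)
L = 0.414/0.08448

4.9006 m


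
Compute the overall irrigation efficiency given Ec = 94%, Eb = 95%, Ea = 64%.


Ec = 0.94, Eb = 0.95, Ea = 0.64
E = 0.94 * 0.95 * 0.64 * 100 = 57.1520%

57.1520 %


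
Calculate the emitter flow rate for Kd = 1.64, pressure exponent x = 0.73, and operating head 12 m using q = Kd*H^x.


q = Kd * H^x = 1.64 * 12^0.73 = 1.64 * 6.134827

10.0611 L/h


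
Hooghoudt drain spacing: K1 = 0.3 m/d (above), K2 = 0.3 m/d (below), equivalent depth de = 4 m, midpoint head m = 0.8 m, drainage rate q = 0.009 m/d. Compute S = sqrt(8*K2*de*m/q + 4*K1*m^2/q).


S^2 = 8*K2*de*m/q + 4*K1*m^2/q
S^2 = 8*0.3*4*0.8/0.009 + 4*0.3*0.8^2/0.009
S = sqrt(938.6667)

30.6377 m


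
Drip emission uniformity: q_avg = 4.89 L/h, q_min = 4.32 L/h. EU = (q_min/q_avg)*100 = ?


EU = (q_min/q_avg)*100 = (4.32/4.89)*100 = 88.3436%

88.3436 %


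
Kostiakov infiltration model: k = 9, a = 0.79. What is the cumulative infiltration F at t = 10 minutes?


F = k * t^a = 9 * 10^0.79
F = 9 * 6.165950

55.4935 mm


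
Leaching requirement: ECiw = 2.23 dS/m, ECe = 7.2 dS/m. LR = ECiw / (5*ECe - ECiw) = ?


LR = ECiw / (5*ECe - ECiw)
LR = 2.23 / (5*7.2 - 2.23)
LR = 2.23 / 33.7700

0.0660


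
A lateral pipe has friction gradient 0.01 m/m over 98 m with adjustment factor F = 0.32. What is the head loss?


hf = J * L * F = 0.01 * 98 * 0.32 = 0.3136 m

0.3136 m


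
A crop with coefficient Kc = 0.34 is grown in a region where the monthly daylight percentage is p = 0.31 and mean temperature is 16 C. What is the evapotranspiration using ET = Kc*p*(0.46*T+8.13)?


ET = Kc * p * (0.46*T + 8.13)
ET = 0.34 * 0.31 * (0.46*16 + 8.13)
ET = 0.34 * 0.31 * 15.4900

1.6326 mm/day


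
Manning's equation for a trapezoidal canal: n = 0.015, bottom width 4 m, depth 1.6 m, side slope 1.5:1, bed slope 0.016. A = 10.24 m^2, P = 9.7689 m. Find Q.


R = A/P = 10.24/9.7689 = 1.048224
Q = (1/0.015) * 10.24 * 1.048224^(2/3) * 0.016^0.5

89.1055 m^3/s


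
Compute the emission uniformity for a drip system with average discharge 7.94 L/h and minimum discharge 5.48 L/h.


EU = (q_min/q_avg)*100 = (5.48/7.94)*100 = 69.0176%

69.0176 %


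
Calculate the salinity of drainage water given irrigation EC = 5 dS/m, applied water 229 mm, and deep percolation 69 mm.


EC_dw = EC_iw * D_iw / D_dw
EC_dw = 5 * 229 / 69
EC_dw = 1145 / 69

16.5942 dS/m


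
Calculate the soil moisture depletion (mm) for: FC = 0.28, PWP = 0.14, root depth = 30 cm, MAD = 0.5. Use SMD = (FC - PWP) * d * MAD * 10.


SMD = (FC - PWP) * d * MAD * 10
SMD = (0.28 - 0.14) * 30 * 0.5 * 10
SMD = 0.1400 * 30 * 0.5 * 10

21.0000 mm


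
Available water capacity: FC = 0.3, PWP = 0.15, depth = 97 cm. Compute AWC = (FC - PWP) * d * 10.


AWC = (FC - PWP) * d * 10
AWC = (0.3 - 0.15) * 97 * 10
AWC = 0.1500 * 97 * 10

145.5000 mm


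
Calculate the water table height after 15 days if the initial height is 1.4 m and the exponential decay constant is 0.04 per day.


m = m0 * exp(-k*t)
m = 1.4 * exp(-0.04 * 15)
m = 1.4 * exp(-0.6000)

0.7683 m


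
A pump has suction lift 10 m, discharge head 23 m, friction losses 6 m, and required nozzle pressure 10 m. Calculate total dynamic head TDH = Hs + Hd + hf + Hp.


TDH = Hs + Hd + hf + Hp = 10 + 23 + 6 + 10 = 49

49 m


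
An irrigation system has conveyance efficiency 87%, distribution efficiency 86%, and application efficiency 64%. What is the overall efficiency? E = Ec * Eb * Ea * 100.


Ec = 0.87, Eb = 0.86, Ea = 0.64
E = 0.87 * 0.86 * 0.64 * 100 = 47.8848%

47.8848 %


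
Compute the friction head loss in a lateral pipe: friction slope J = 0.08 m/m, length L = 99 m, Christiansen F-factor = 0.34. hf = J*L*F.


hf = J * L * F = 0.08 * 99 * 0.34 = 2.6928 m

2.6928 m


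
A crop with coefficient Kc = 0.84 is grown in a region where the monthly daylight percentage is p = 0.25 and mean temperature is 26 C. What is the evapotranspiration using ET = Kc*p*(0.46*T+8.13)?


ET = Kc * p * (0.46*T + 8.13)
ET = 0.84 * 0.25 * (0.46*26 + 8.13)
ET = 0.84 * 0.25 * 20.0900

4.2189 mm/day


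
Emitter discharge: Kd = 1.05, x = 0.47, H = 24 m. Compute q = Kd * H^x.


q = Kd * H^x = 1.05 * 24^0.47 = 1.05 * 4.453478

4.6762 L/h


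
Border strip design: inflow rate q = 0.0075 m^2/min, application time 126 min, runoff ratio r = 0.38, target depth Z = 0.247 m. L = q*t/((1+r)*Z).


L = q*t/((1+r)*Z)
L = 0.0075*126/((1+0.38)*0.247)
L = 0.945/0.34086

2.7724 m


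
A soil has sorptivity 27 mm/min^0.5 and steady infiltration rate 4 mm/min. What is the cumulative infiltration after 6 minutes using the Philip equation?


F = S*sqrt(t) + A*t
F = 27*sqrt(6) + 4*6
F = 27*2.449490 + 24

90.1362 mm


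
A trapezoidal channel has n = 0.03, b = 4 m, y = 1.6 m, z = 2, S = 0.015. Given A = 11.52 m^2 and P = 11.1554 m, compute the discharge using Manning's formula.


R = A/P = 11.52/11.1554 = 1.032684
Q = (1/0.03) * 11.52 * 1.032684^(2/3) * 0.015^0.5

48.0495 m^3/s


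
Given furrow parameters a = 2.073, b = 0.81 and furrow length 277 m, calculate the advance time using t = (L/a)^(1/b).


t = (L/a)^(1/b)
t = (277/2.073)^(1/0.81)
t = 133.622769^(1/0.81)

421.2538 min


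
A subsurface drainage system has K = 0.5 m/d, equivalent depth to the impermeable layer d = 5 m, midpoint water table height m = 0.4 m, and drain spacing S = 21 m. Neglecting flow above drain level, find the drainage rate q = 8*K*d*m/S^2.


q = 8*K*d*m/S^2
q = 8*0.5*5*0.4/21^2
q = 8.0000 / 441

0.0181 m/d


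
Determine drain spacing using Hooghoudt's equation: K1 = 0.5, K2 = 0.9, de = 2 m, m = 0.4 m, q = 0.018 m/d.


S^2 = 8*K2*de*m/q + 4*K1*m^2/q
S^2 = 8*0.9*2*0.4/0.018 + 4*0.5*0.4^2/0.018
S = sqrt(337.7778)

18.3787 m


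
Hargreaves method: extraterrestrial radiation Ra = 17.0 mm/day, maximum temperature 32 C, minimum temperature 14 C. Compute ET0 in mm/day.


Tmean = (Tmax + Tmin)/2 = (32 + 14)/2 = 23.0
ET0 = 0.0023 * 17.0 * (23.0 + 17.8) * sqrt(32 - 14)
ET0 = 0.0023 * 17.0 * 40.8 * 4.242641

6.7682 mm/day


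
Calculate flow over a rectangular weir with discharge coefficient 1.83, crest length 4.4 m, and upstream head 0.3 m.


Q = C * L * H^(3/2) = 1.83 * 4.4 * 0.3^1.5 = 1.83 * 4.4 * 0.164317

1.3231 m^3/s


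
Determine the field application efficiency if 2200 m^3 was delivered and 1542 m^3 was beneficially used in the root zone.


Ea = V_root / V_field * 100 = 1542 / 2200 * 100 = 70.0909%

70.0909 %


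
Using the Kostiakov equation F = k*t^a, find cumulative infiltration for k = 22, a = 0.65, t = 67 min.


F = k * t^a = 22 * 67^0.65
F = 22 * 15.379727

338.3540 mm


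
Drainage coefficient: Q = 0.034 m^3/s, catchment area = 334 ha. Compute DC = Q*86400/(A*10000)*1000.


DC = Q * 86400 / (A * 10000) * 1000
DC = 0.034 * 86400 / (334 * 10000) * 1000
DC = 2937600.0000 / 3340000

0.8795 mm/day


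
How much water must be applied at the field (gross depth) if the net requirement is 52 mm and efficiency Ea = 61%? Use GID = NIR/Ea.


Ea = 61% = 0.61
GID = NIR / Ea = 52 / 0.61 = 85.2459 mm

85.2459 mm


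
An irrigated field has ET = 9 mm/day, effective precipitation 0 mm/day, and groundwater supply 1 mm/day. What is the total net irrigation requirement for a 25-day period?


Daily deficit = ET - Pe - GW = 9 - 0 - 1 = 8 mm/day
NIR = 8 * 25 = 200 mm

200.0000 mm


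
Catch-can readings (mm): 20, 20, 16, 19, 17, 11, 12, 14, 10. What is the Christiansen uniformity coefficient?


mean = 15.444444 mm
MAD = 3.283951 mm
CU = (1 - 3.283951/15.444444)*100

78.7370 %


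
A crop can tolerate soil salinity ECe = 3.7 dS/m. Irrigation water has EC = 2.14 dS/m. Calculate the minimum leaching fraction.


LR = ECiw / (5*ECe - ECiw)
LR = 2.14 / (5*3.7 - 2.14)
LR = 2.14 / 16.3600

0.1308


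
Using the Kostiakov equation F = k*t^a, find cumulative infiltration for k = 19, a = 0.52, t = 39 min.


F = k * t^a = 19 * 39^0.52
F = 19 * 6.719757

127.6754 mm


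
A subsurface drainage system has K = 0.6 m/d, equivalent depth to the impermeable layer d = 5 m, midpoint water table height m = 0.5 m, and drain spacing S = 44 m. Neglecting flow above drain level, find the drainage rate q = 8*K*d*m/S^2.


q = 8*K*d*m/S^2
q = 8*0.6*5*0.5/44^2
q = 12.0000 / 1936

0.0062 m/d


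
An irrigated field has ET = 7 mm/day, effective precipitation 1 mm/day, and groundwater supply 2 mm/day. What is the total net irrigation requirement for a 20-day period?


Daily deficit = ET - Pe - GW = 7 - 1 - 2 = 4 mm/day
NIR = 4 * 20 = 80 mm

80.0000 mm


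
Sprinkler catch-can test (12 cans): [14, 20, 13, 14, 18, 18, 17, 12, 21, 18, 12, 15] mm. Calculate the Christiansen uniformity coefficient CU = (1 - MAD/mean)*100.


mean = 16.000000 mm
MAD = 2.666667 mm
CU = (1 - 2.666667/16.000000)*100

83.3333 %


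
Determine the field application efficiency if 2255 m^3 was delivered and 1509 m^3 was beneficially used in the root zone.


Ea = V_root / V_field * 100 = 1509 / 2255 * 100 = 66.9180%

66.9180 %


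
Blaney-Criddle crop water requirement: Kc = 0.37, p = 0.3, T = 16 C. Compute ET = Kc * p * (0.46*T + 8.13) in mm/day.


ET = Kc * p * (0.46*T + 8.13)
ET = 0.37 * 0.3 * (0.46*16 + 8.13)
ET = 0.37 * 0.3 * 15.4900

1.7194 mm/day


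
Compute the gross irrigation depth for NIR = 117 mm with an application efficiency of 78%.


Ea = 78% = 0.78
GID = NIR / Ea = 117 / 0.78 = 150.0000 mm

150.0000 mm


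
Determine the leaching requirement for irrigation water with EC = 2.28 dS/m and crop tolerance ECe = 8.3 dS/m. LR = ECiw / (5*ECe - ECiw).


LR = ECiw / (5*ECe - ECiw)
LR = 2.28 / (5*8.3 - 2.28)
LR = 2.28 / 39.2200

0.0581


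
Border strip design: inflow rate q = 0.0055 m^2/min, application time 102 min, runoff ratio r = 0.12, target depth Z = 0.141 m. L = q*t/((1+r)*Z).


L = q*t/((1+r)*Z)
L = 0.0055*102/((1+0.12)*0.141)
L = 0.561/0.15792

3.5524 m


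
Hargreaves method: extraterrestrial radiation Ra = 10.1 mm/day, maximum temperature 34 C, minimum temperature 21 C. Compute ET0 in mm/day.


Tmean = (Tmax + Tmin)/2 = (34 + 21)/2 = 27.5
ET0 = 0.0023 * 10.1 * (27.5 + 17.8) * sqrt(34 - 21)
ET0 = 0.0023 * 10.1 * 45.3 * 3.605551

3.7942 mm/day


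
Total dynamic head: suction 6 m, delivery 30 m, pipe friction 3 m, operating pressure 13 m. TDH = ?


TDH = Hs + Hd + hf + Hp = 6 + 30 + 3 + 13 = 52

52 m


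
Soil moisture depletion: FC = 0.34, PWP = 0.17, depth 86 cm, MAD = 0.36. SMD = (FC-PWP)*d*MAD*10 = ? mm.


SMD = (FC - PWP) * d * MAD * 10
SMD = (0.34 - 0.17) * 86 * 0.36 * 10
SMD = 0.1700 * 86 * 0.36 * 10

52.6320 mm


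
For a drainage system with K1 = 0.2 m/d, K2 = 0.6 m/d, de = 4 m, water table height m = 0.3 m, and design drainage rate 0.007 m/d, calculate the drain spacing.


S^2 = 8*K2*de*m/q + 4*K1*m^2/q
S^2 = 8*0.6*4*0.3/0.007 + 4*0.2*0.3^2/0.007
S = sqrt(833.1429)

28.8642 m


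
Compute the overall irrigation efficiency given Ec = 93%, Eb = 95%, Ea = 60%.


Ec = 0.93, Eb = 0.95, Ea = 0.6
E = 0.93 * 0.95 * 0.6 * 100 = 53.0100%

53.0100 %


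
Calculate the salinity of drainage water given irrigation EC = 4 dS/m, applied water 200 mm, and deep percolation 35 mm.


EC_dw = EC_iw * D_iw / D_dw
EC_dw = 4 * 200 / 35
EC_dw = 800 / 35

22.8571 dS/m


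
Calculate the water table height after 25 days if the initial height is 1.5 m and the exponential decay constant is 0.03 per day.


m = m0 * exp(-k*t)
m = 1.5 * exp(-0.03 * 25)
m = 1.5 * exp(-0.7500)

0.7085 m


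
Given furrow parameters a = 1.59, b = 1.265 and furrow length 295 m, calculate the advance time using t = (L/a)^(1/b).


t = (L/a)^(1/b)
t = (295/1.59)^(1/1.265)
t = 185.534591^(1/1.265)

62.1185 min


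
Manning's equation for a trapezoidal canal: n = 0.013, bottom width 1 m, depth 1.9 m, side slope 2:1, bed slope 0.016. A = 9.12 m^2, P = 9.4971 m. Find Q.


R = A/P = 9.12/9.4971 = 0.960293
Q = (1/0.013) * 9.12 * 0.960293^(2/3) * 0.016^0.5

86.3735 m^3/s


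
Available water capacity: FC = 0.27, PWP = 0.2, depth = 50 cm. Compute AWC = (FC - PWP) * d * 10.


AWC = (FC - PWP) * d * 10
AWC = (0.27 - 0.2) * 50 * 10
AWC = 0.0700 * 50 * 10

35.0000 mm


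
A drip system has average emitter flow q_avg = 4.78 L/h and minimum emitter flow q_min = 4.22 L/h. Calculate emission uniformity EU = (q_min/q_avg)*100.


EU = (q_min/q_avg)*100 = (4.22/4.78)*100 = 88.2845%

88.2845 %


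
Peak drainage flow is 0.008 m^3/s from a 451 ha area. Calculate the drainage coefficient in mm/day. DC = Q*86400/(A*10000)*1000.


DC = Q * 86400 / (A * 10000) * 1000
DC = 0.008 * 86400 / (451 * 10000) * 1000
DC = 691200.0000 / 4510000

0.1533 mm/day


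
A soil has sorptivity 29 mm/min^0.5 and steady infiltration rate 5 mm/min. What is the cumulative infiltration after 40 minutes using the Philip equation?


F = S*sqrt(t) + A*t
F = 29*sqrt(40) + 5*40
F = 29*6.324555 + 200

383.4121 mm


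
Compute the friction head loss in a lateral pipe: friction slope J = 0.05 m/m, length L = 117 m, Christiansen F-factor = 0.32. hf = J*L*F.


hf = J * L * F = 0.05 * 117 * 0.32 = 1.8720 m

1.8720 m


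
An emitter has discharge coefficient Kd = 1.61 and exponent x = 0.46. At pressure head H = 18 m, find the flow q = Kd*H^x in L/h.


q = Kd * H^x = 1.61 * 18^0.46 = 1.61 * 3.779422

6.0849 L/h


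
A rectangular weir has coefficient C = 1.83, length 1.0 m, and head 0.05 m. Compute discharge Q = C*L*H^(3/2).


Q = C * L * H^(3/2) = 1.83 * 1.0 * 0.05^1.5 = 1.83 * 1.0 * 0.011180

0.0205 m^3/s


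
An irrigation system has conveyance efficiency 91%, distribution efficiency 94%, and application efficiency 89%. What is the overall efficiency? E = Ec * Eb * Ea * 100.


Ec = 0.91, Eb = 0.94, Ea = 0.89
E = 0.91 * 0.94 * 0.89 * 100 = 76.1306%

76.1306 %


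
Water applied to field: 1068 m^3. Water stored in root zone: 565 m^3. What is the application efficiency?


Ea = V_root / V_field * 100 = 565 / 1068 * 100 = 52.9026%

52.9026 %
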